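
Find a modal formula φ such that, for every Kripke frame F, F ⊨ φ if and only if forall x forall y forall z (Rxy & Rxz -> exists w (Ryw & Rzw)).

A defining formula is ◇□s → □◇s (the .2 axiom).
Suppose ◇□s→□◇s is valid. Take Rxy, Rxz and set V(s)={w : Ryw}. Then □s at y so ◇□s at x, so □◇s at x, so ◇s at z, giving w with Rzw and Ryw.

◇□s → □◇s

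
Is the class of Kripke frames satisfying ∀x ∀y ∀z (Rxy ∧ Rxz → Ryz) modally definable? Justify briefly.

This is a Sahlqvist condition; the 5 axiom ◇r → □◇r defines it.

Yes, by ◇r → □◇r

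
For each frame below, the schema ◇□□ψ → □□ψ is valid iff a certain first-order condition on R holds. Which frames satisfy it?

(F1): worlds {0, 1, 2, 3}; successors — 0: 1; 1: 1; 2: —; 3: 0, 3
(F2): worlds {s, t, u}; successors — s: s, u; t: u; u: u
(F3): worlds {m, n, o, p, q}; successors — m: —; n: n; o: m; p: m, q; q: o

none

The schema corresponds to a generalized confluence (Geach) condition: ∀x ∀y ∀z ((xRy ∧ xR²z) → ∃w (yR²w ∧ z = w)).
(F1): fails — 3R0, 3R²0 but no w with 0R²w and 0=w.
(F2): fails — sRu, sR²s but no w with uR²w and s=w.
(F3): fails — pRm, pR²o but no w with mR²w and o=w.
Valid on no frame.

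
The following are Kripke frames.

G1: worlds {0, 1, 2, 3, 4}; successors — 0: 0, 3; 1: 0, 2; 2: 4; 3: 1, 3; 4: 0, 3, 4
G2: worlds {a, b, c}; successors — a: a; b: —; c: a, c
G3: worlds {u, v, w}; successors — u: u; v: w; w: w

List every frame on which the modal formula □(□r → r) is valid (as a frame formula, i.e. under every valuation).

G2, G3

Frame correspondent (Sahlqvist): ∀x ∀y (Rxy → Ryy) — i.e. shift-reflexivity.
G1: fails — R31 but not R11.
G2: holds.
G3: holds.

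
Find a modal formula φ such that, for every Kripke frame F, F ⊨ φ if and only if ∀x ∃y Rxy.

A defining formula is □ψ → ◇ψ (the D axiom).
Suppose □ψ→◇ψ is valid. At any x set V(ψ)=W. Then □ψ at x, so ◇ψ at x, so x has a successor.

□ψ → ◇ψ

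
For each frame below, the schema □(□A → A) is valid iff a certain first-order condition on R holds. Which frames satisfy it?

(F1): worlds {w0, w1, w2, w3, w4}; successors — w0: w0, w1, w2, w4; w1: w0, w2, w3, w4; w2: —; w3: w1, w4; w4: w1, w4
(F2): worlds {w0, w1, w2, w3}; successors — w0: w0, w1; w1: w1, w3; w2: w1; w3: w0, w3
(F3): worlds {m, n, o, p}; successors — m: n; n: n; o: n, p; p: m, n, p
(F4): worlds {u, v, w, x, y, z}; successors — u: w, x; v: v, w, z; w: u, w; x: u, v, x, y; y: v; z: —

(F2)

This is the axiom for shift-reflexivity; its first-order frame correspondent is ∀x ∀y (Rxy → Ryy).
(F1): fails — Rw1w2 but not Rw2w2.
(F2): holds.
(F3): fails — Rpm but not Rmm.
(F4): fails — Rvz but not Rzz.
Valid on: (F2).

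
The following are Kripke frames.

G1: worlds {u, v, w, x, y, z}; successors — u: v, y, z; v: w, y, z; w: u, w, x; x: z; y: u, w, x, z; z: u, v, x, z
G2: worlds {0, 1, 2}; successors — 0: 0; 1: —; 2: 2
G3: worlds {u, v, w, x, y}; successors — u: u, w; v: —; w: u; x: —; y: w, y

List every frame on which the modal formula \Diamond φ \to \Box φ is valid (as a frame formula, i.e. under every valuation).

Frame correspondent (Sahlqvist): \forall x \forall y \forall z (Rxy \wedge Rxz \to y = z) — i.e. partial functionality.
G1: fails — u sees both v and y.
G2: condition met.
G3: fails — u sees both u and w.
Valid on: G2.

G2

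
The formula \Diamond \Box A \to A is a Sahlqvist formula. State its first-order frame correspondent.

This is a form of the B axiom.
It corresponds to symmetry: \forall x \forall y (Rxy \to Ryx).

symmetry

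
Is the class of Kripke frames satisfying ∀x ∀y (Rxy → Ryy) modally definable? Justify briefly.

This is a Sahlqvist condition; the T□ axiom □(□q → q) defines it.
Suppose □(□q→q) is valid. Take Rxy and set V(q)={w : Ryw}. Then at y, □q holds; since □(□q→q) at x, □q→q at y, so q at y, i.e. Ryy.

Definable; □(□q → q) defines it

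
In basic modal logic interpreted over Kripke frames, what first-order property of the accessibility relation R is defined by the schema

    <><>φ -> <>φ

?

transitivity

Replacing φ by ¬φ and contraposing gives the equivalent schema □φ → □□φ.
Suppose □φ→□□φ is valid. Take Rxy, Ryz and set V(φ)={w : Rxw}. Then □φ at x, so □□φ at x, so □φ at y, so φ at z, i.e. Rxz.
Conversely, on a frame with transitivity the schema holds at every world under every valuation.
So the correspondent is transitivity.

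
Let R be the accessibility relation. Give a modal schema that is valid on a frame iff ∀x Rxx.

□q → q

This is reflexivity; the standard corresponding axiom is T: □q → q.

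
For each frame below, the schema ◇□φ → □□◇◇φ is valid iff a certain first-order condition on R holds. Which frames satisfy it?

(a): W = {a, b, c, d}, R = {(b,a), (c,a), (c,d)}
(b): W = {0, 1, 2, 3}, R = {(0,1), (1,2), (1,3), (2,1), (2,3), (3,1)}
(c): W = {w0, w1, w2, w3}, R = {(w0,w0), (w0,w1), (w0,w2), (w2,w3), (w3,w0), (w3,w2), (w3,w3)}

(a)

Frame correspondent (Sahlqvist): ∀x ∀y ∀z ((xRy ∧ xR²z) → ∃w (yRw ∧ zR²w)) — i.e. a generalized confluence (Geach) condition.
(a): satisfies the condition.
(b): fails — 1R3, 1R²3 but no w with 3Rw and 3R²w.
(c): fails — w0Rw0, w0R²w1 but no w with w0Rw and w1R²w.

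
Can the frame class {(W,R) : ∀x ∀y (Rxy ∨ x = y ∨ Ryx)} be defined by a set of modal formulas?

Modal frame validity is preserved under disjoint unions.
Take 4 disjoint single-world reflexive frames: each is trivially connected, but their disjoint union has 4 worlds with no edge between distinct components, so it is not connected.
Hence connectedness of R is not modally definable.

Not definable by any modal formula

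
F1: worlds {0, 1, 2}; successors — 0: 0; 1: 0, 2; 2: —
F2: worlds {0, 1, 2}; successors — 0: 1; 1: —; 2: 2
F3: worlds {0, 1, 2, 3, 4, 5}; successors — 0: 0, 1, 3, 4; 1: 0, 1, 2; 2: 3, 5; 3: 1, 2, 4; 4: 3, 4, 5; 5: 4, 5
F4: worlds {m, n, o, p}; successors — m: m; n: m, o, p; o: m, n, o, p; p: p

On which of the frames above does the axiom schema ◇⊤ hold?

The schema corresponds to seriality: ∀x ∃y Rxy.
F1: fails — world 2 has no successor.
F2: fails — world 1 has no successor.
F3: satisfies the condition.
F4: satisfies the condition.

F3, F4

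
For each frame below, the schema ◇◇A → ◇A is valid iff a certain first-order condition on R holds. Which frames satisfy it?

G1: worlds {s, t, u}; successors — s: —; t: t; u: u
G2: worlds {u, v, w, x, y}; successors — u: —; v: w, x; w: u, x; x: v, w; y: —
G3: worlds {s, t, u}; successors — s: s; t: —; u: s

The schema corresponds to transitivity: ∀x ∀y ∀z (Rxy ∧ Ryz → Rxz).
G1: holds.
G2: fails — Rxw and Rwu but not Rxu.
G3: holds.

G1, G3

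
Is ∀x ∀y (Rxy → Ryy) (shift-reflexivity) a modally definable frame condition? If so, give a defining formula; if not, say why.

Yes — defined by □(□p → p)

This is a Sahlqvist condition; the T□ axiom □(□p → p) defines it.
Suppose □(□p→p) is valid. Take Rxy and set V(p)={w : Ryw}. Then at y, □p holds; since □(□p→p) at x, □p→p at y, so p at y, i.e. Ryy.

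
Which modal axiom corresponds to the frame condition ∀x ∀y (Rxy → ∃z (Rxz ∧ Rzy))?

□□p → □p

A defining formula is □□p → □p (the C4 axiom).
Suppose □□p→□p is valid. Take Rxy and set V(p)={w : xR²w}. Then □□p at x, so □p at x, so p at y, i.e. ∃z(Rxz∧Rzy).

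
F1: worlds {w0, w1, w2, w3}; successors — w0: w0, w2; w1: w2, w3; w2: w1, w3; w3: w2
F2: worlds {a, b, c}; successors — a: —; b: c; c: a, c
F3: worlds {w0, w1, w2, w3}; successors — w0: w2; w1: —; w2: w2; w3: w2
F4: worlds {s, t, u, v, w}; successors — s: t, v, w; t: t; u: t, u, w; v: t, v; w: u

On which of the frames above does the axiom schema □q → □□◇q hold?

The schema corresponds to a generalized confluence (Geach) condition: ∀x ∀z (xR²z → ∃w (xRw ∧ zRw)).
F1: fails — w0R²w2 but no w with w0Rw and w2Rw.
F2: fails — bR²a but no w with bRw and aRw.
F3: satisfies the condition.
F4: fails — wR²t but no w* with wRw* and tRw*.

F3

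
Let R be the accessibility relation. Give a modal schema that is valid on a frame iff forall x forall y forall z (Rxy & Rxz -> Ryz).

◇q → □◇q

A defining formula is ◇q → □◇q (the 5 axiom).
Suppose ◇q→□◇q is valid. Take Rxy, Rxz and set V(q)={y}. Then ◇q at x, so □◇q at x, so ◇q at z, so some w with Rzw has q; w=y, i.e. Rzy. By symmetry of the argument, Ryz.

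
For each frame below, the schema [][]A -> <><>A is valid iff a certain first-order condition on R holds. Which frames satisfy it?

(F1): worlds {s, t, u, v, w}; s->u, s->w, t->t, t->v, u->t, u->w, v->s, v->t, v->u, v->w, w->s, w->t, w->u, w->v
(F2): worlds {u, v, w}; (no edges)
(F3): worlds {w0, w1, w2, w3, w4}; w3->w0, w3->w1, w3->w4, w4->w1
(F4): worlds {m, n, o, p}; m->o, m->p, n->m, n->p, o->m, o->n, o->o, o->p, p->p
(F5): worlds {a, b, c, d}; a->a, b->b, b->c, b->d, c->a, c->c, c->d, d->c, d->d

(F1), (F4), (F5)

The schema corresponds to a generalized confluence (Geach) condition: forall x exists w (x R^2 w & x R^2 w).
(F1): ✓.
(F2): fails — at u but no t with uR²t and uR²t.
(F3): fails — at w0 but no w with w0R²w and w0R²w.
(F4): ✓.
(F5): ✓.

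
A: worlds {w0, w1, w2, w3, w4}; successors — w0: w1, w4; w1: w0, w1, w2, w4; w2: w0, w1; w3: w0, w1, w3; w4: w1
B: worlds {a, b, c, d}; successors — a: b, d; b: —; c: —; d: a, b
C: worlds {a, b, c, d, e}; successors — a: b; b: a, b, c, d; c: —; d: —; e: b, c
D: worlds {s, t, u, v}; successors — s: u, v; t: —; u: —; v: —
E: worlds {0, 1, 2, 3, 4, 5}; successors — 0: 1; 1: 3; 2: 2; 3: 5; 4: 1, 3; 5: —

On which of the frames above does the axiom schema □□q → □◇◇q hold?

A

The schema corresponds to a generalized confluence (Geach) condition: ∀x ∀z (xRz → ∃w (xR²w ∧ zR²w)).
A: ✓.
B: fails — aRb but no w with aR²w and bR²w.
C: fails — bRc but no w with bR²w and cR²w.
D: fails — sRu but no w with sR²w and uR²w.
E: fails — 0R1 but no w with 0R²w and 1R²w.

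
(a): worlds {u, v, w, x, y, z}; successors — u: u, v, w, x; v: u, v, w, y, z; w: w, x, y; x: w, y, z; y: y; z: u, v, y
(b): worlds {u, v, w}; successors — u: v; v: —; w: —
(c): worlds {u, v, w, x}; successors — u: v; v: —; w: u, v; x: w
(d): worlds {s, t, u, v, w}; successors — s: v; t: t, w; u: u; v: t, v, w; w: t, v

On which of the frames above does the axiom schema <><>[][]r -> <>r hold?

(b), (d)

This is the axiom for a generalized confluence (Geach) condition; its first-order frame correspondent is forall x forall y (x R^2 y -> exists w (y R^2 w & xRw)).
(a): fails — uR²y but no t with yR²t and uRt.
(b): condition met.
(c): fails — wR²v but no t with vR²t and wRt.
(d): condition met.
Valid on: (b), (d).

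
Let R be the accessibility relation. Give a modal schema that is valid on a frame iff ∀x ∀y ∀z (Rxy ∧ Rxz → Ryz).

A defining formula is ◇r → □◇r (the 5 axiom).
Suppose ◇r→□◇r is valid. Take Rxy, Rxz and set V(r)={y}. Then ◇r at x, so □◇r at x, so ◇r at z, so some w with Rzw has r; w=y, i.e. Rzy. By symmetry of the argument, Ryz.

◇r → □◇r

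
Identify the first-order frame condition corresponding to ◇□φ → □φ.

the Euclidean property

This schema is equivalent to the 5 axiom ◇φ → □◇φ.
Its frame correspondent is the Euclidean property — ∀x ∀y ∀z (Rxy ∧ Rxz → Ryz).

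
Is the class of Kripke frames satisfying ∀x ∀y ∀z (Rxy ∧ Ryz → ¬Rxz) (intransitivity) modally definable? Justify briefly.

If a class were modally definable it would be closed under surjective bounded morphisms (Goldblatt–Thomason).
The 7-cycle (worlds a,b,c,d,e,f,g with a→b→c→d→e→f→g→a) is intransitive. Mapping every world to a single reflexive point • is a surjective bounded morphism; the reflexive point is not intransitive (R••∧R•• but R••).
So no modal formula (or set of formulas) defines exactly the intransitive frames.

No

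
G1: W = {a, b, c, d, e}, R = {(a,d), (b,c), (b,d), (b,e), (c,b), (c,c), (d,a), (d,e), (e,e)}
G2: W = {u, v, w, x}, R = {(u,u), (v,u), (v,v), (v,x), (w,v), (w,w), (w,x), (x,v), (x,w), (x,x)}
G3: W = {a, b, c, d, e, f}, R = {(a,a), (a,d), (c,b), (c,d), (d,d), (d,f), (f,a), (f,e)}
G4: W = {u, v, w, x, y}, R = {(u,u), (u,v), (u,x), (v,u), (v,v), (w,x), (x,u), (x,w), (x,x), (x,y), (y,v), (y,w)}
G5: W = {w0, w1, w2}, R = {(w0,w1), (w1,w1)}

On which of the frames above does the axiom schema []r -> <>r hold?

G1, G2, G4

Frame correspondent (Sahlqvist): forall x exists y Rxy — i.e. seriality.
G1: condition met.
G2: condition met.
G3: fails — world b has no successor.
G4: condition met.
G5: fails — world w2 has no successor.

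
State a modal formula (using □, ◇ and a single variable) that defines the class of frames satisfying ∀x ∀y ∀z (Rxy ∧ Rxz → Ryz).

The condition is the Euclidean property. The 5 schema ◇r → □◇r defines it.
Suppose ◇r→□◇r is valid. Take Rxy, Rxz and set V(r)={y}. Then ◇r at x, so □◇r at x, so ◇r at z, so some w with Rzw has r; w=y, i.e. Rzy. By symmetry of the argument, Ryz.

◇r → □◇r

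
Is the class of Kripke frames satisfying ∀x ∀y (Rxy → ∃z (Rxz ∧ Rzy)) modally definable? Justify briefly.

Definable; □□p → □p defines it

This is a Sahlqvist condition; the C4 axiom □□p → □p defines it.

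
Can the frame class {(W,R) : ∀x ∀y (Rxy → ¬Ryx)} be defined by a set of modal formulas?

If a class were modally definable it would be closed under surjective bounded morphisms (Goldblatt–Thomason).
The 5-cycle (worlds w0,w1,w2,w3,w4 with w0→w1→w2→w3→w4→w0) is asymmetric. Mapping every world to a single reflexive point • is a surjective bounded morphism, and the reflexive point is not asymmetric (R•• but asymmetry requires ¬R••).
Hence asymmetry is not modally definable.

No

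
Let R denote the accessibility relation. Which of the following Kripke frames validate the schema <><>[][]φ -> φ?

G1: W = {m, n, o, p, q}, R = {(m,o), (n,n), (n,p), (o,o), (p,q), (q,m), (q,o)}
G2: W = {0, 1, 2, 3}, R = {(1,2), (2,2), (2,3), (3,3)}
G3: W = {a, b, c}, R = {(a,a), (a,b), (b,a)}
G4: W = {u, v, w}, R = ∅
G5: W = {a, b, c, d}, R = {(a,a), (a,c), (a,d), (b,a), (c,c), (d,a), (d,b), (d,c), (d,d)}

G3, G4

Frame correspondent (Sahlqvist): forall x forall y (x R^2 y -> exists w (y R^2 w & x = w)) — i.e. a generalized confluence (Geach) condition.
G1: fails — mR²o but no w with oR²w and m=w.
G2: fails — 1R²2 but no w with 2R²w and 1=w.
G3: holds.
G4: holds.
G5: fails — aR²c but no w with cR²w and a=w.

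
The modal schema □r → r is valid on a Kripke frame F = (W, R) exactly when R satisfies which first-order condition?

Reflexivity

Suppose □r→r is valid. At any x set V(r)={w : Rxw}. Then □r holds at x, so r holds at x, i.e. Rxx.
Conversely, any frame satisfying ∀x Rxx validates the schema.
So the correspondent is reflexivity.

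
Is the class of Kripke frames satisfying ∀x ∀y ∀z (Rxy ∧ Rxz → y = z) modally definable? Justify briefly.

The condition is partial functionality. A defining modal formula is ◇q → □q.

Yes — defined by ◇q → □q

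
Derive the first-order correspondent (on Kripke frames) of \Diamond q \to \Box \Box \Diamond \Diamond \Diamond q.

This is a Sahlqvist (Geach-type) schema ◇^1□^0q → □^2◇^3q.
Minimal-valuation argument: fix x; take any y with xR^1y and any z with xR^2z. Set V(q) to the set of worlds R-reachable from y in exactly 0 steps. Then □^0q holds at y, so the antecedent holds at x; validity forces ◇^3q at z, giving a w with zR^3w and yR^0w.
First-order correspondent: \forall x \forall y \forall z ((xRy \wedge x R^2 z) \to \exists w (y = w \wedge z R^3 w)).

\forall x \forall y \forall z ((xRy \wedge x R^2 z) \to \exists w (y = w \wedge z R^3 w))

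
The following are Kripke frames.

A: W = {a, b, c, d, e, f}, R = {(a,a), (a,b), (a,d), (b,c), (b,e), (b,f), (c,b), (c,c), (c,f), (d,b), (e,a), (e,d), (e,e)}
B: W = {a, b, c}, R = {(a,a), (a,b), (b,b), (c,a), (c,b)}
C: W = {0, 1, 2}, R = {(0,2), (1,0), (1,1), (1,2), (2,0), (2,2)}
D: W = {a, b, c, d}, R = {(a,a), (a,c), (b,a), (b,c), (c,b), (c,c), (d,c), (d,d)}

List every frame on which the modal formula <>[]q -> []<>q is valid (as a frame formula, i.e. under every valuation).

This is the axiom for convergence; its first-order frame correspondent is forall x forall y forall z (Rxy & Rxz -> exists w (Ryw & Rzw)).
A: fails — Rab and Raa but b and a have no common successor.
B: holds.
C: holds.
D: holds.
Valid on: B, C, D.

B, C, D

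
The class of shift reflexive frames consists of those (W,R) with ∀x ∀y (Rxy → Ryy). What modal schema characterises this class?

□(□ψ → ψ)

The condition is shift-reflexivity. The T□ schema □(□ψ → ψ) defines it.
Suppose □(□ψ→ψ) is valid. Take Rxy and set V(ψ)={w : Ryw}. Then at y, □ψ holds; since □(□ψ→ψ) at x, □ψ→ψ at y, so ψ at y, i.e. Ryy.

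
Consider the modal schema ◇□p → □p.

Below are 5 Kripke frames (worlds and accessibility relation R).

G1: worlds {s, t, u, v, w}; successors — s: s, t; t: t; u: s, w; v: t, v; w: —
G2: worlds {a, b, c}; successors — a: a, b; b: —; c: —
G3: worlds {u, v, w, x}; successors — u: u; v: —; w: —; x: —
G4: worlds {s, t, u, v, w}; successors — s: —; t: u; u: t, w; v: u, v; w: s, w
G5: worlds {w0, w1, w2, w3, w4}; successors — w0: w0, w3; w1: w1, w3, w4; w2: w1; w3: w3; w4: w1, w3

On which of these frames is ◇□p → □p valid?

G3

This is the axiom for the Euclidean property; its first-order frame correspondent is ∀x ∀y ∀z (Rxy ∧ Rxz → Ryz).
G1: fails — Rst and Rss but not Rts.
G2: fails — Rab and Raa but not Rba.
G3: holds.
G4: fails — Rtu and Rtu but not Ruu.
G5: fails — Rw0w3 and Rw0w0 but not Rw3w0.
Valid on: G3.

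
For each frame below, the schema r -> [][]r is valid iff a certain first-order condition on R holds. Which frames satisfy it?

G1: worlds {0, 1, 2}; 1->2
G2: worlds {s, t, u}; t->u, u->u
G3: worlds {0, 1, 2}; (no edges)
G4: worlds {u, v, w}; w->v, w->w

This is the axiom for a generalized confluence (Geach) condition; its first-order frame correspondent is forall x forall z (x R^2 z -> exists w (x = w & z = w)).
G1: holds.
G2: fails — tR²u but t ≠ u.
G3: holds.
G4: fails — wR²v but w ≠ v.
Valid on: G1, G3.

G1, G3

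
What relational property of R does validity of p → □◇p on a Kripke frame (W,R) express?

symmetry

Suppose p→□◇p is valid. Take Rxy and set V(p)={x}. Then p at x, so □◇p at x, so ◇p at y, so some z with Ryz has p; z=x, i.e. Ryx.
The converse is a direct semantic check.
So the correspondent is symmetry.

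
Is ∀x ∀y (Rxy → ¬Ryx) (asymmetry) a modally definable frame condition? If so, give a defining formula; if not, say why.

No

If a class were modally definable it would be closed under surjective bounded morphisms (Goldblatt–Thomason).
The 5-cycle (worlds w0,w1,w2,w3,w4 with w0→w1→w2→w3→w4→w0) is asymmetric. Mapping every world to a single reflexive point • is a surjective bounded morphism, and the reflexive point is not asymmetric (R•• but asymmetry requires ¬R••).
Hence asymmetry is not modally definable.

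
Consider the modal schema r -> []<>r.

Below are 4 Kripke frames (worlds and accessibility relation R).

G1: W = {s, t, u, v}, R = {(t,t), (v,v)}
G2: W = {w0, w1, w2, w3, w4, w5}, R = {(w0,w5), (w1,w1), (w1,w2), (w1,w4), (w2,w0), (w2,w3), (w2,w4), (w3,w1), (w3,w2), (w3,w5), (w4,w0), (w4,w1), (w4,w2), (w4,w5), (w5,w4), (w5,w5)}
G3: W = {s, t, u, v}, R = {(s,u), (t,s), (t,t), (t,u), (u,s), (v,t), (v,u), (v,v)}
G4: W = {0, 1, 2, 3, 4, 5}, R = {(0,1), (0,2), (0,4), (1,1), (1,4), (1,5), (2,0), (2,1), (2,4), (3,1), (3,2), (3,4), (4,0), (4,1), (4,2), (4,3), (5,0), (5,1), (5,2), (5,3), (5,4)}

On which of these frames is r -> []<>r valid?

This is the axiom for symmetry; its first-order frame correspondent is forall x forall y (Rxy -> Ryx).
G1: condition met.
G2: fails — Rw1w2 but not Rw2w1.
G3: fails — Rvt but not Rtv.
G4: fails — R53 but not R35.

G1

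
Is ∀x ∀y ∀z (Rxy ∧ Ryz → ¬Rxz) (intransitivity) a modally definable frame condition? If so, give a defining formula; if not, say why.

Not definable by any modal formula

Any modally definable frame class is closed under surjective bounded morphisms.
The 5-cycle (worlds 0,1,2,3,4 with 0→1→2→3→4→0) is intransitive. Mapping every world to a single reflexive point • is a surjective bounded morphism; the reflexive point is not intransitive (R••∧R•• but R••).
So no modal formula (or set of formulas) defines exactly the intransitive frames.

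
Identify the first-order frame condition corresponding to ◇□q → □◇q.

convergence: ∀x ∀y ∀z (Rxy ∧ Rxz → ∃w (Ryw ∧ Rzw))

Suppose ◇□q→□◇q is valid. Take Rxy, Rxz and set V(q)={w : Ryw}. Then □q at y so ◇□q at x, so □◇q at x, so ◇q at z, giving w with Rzw and Ryw.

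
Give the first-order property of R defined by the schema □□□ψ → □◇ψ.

∀x ∀z (xRz → ∃w (xR³w ∧ zRw))

This is a Sahlqvist (Geach-type) schema ◇^0□^3ψ → □^1◇^1ψ.
Minimal-valuation argument: fix x; take any y with xR^0y and any z with xR^1z. Set V(ψ) to the set of worlds R-reachable from y in exactly 3 steps. Then □^3ψ holds at y, so the antecedent holds at x; validity forces ◇^1ψ at z, giving a w with zR^1w and yR^3w.
First-order correspondent: ∀x ∀z (xRz → ∃w (xR³w ∧ zRw)).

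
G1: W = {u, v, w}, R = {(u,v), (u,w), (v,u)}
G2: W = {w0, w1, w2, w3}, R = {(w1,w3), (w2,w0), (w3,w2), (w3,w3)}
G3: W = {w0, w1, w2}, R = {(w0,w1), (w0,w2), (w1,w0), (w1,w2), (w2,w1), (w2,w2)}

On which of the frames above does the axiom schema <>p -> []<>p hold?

The schema corresponds to the Euclidean property: forall x forall y forall z (Rxy & Rxz -> Ryz).
G1: fails — Ruv and Ruv but not Rvv.
G2: fails — Rw2w0 and Rw2w0 but not Rw0w0.
G3: fails — Rw0w1 and Rw0w1 but not Rw1w1.
Valid on no frame.

none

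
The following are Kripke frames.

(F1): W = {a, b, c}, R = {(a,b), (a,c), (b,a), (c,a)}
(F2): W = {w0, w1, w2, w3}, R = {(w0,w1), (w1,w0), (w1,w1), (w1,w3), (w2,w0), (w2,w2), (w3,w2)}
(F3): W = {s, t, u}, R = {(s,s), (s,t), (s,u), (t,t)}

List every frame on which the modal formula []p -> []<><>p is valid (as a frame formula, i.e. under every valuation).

The schema corresponds to a generalized confluence (Geach) condition: forall x forall z (xRz -> exists w (xRw & z R^2 w)).
(F1): ✓.
(F2): ✓.
(F3): fails — sRu but no w with sRw and uR²w.
Valid on: (F1), (F2).

(F1), (F2)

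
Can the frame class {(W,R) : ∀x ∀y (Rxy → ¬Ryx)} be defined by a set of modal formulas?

Any modally definable frame class is closed under surjective bounded morphisms.
The 4-cycle (worlds s,t,u,v with s→t→u→v→s) is asymmetric. Mapping every world to a single reflexive point • is a surjective bounded morphism, and the reflexive point is not asymmetric (R•• but asymmetry requires ¬R••).
So the class is not modally definable.

No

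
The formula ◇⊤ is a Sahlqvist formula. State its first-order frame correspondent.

◇⊤ holds at w iff w has a successor, so frame-validity of ◇⊤ is exactly seriality. Equivalently via □φ → ◇φ:
Suppose □φ→◇φ is valid. At any x set V(φ)=W. Then □φ at x, so ◇φ at x, so x has a successor.
Conversely, any frame satisfying ∀x ∃y Rxy validates the schema.
Frame condition: ∀x ∃y Rxy.

seriality: ∀x ∃y Rxy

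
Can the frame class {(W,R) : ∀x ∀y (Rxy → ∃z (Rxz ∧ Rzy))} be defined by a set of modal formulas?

Yes — defined by □□p → □p

Yes: it is density, defined by the C4 schema □□p → □p.
Suppose □□p→□p is valid. Take Rxy and set V(p)={w : xR²w}. Then □□p at x, so □p at x, so p at y, i.e. ∃z(Rxz∧Rzy).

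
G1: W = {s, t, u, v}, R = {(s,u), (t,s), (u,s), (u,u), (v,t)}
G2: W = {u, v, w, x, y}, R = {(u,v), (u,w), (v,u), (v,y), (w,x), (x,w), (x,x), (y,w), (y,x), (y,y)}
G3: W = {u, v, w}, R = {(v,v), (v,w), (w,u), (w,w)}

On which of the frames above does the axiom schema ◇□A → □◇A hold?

Frame correspondent (Sahlqvist): ∀x ∀y ∀z (Rxy ∧ Rxz → ∃w (Ryw ∧ Rzw)) — i.e. convergence.
G1: holds.
G2: fails — Ruv and Ruw but v and w have no common successor.
G3: fails — Rww and Rwu but w and u have no common successor.

G1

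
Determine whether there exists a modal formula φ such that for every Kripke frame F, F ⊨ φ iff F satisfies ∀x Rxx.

This is a Sahlqvist condition; the T axiom □q → q defines it.

Definable; □q → q defines it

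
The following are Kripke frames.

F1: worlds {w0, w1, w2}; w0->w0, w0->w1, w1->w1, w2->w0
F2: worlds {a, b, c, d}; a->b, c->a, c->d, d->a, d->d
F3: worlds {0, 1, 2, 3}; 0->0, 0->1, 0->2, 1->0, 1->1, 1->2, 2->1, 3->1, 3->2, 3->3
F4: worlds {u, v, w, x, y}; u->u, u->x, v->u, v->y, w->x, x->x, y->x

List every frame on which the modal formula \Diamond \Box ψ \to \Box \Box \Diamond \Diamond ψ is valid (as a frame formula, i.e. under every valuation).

This is the axiom for a generalized confluence (Geach) condition; its first-order frame correspondent is \forall x \forall y \forall z ((xRy \wedge x R^2 z) \to \exists w (yRw \wedge z R^2 w)).
F1: holds.
F2: fails — cRa, cR²a but no w with aRw and aR²w.
F3: holds.
F4: holds.

F1, F3, F4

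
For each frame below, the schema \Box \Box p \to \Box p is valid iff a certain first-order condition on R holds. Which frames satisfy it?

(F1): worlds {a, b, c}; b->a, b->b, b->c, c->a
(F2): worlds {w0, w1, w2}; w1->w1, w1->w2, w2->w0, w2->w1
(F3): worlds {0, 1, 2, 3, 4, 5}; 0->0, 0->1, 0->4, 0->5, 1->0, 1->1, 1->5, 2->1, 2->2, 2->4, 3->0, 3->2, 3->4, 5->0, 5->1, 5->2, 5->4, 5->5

(F3)

Frame correspondent (Sahlqvist): \forall x \forall y (Rxy \to \exists z (Rxz \wedge Rzy)) — i.e. density.
(F1): fails — Rca but no z with Rcz and Rza.
(F2): fails — Rw2w0 but no z with Rw2z and Rzw0.
(F3): ✓.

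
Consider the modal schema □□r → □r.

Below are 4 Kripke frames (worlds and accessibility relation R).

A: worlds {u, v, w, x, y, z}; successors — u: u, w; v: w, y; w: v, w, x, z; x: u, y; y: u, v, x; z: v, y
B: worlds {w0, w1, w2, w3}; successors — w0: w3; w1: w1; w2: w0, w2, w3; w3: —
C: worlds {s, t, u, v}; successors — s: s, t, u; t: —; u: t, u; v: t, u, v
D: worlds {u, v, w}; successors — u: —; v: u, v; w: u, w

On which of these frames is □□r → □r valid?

C, D

This is the axiom for density; its first-order frame correspondent is ∀x ∀y (Rxy → ∃z (Rxz ∧ Rzy)).
A: fails — Ryx but no t with Ryt and Rtx.
B: fails — Rw0w3 but no z with Rw0z and Rzw3.
C: condition met.
D: condition met.
Valid on: C, D.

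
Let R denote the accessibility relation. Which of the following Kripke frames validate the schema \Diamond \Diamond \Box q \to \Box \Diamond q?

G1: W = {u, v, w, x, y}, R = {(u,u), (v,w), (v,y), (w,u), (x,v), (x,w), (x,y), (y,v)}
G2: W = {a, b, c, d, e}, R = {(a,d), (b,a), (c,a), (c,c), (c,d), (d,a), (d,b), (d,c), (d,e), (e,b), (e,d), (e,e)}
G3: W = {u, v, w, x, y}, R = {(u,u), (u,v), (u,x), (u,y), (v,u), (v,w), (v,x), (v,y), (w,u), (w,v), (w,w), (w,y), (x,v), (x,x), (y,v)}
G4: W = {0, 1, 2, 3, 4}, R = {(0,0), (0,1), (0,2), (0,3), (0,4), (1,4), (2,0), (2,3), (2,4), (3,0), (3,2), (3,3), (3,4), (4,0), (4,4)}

G4

Frame correspondent (Sahlqvist): \forall x \forall y \forall z ((x R^2 y \wedge xRz) \to \exists w (yRw \wedge zRw)) — i.e. a generalized confluence (Geach) condition.
G1: fails — vR²u, vRy but no t with uRt and yRt.
G2: fails — aR²a, aRd but no w with aRw and dRw.
G3: fails — uR²v, uRy but no t with vRt and yRt.
G4: satisfies the condition.
Valid on: G4.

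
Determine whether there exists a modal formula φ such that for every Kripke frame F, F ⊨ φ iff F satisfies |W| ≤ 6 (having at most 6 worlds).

If a class were modally definable it would be closed under disjoint unions (Goldblatt–Thomason).
Any modal formula valid on each of 7 disjoint one-world frames is valid on their disjoint union (validity is preserved under disjoint unions). Each one-world frame has |W|=1≤6, but the union has |W|=7.
Hence having at most 6 worlds is not modally definable.

Not definable by any modal formula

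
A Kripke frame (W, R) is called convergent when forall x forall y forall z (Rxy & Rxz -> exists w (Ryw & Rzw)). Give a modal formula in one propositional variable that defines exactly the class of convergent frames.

A defining formula is ◇□r → □◇r (the .2 axiom).
Suppose ◇□r→□◇r is valid. Take Rxy, Rxz and set V(r)={w : Ryw}. Then □r at y so ◇□r at x, so □◇r at x, so ◇r at z, giving w with Rzw and Ryw.

◇□r → □◇r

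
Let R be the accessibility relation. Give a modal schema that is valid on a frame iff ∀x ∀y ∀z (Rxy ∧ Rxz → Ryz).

◇q → □◇q

A defining formula is ◇q → □◇q (the 5 axiom).
Suppose ◇q→□◇q is valid. Take Rxy, Rxz and set V(q)={y}. Then ◇q at x, so □◇q at x, so ◇q at z, so some w with Rzw has q; w=y, i.e. Rzy. By symmetry of the argument, Ryz.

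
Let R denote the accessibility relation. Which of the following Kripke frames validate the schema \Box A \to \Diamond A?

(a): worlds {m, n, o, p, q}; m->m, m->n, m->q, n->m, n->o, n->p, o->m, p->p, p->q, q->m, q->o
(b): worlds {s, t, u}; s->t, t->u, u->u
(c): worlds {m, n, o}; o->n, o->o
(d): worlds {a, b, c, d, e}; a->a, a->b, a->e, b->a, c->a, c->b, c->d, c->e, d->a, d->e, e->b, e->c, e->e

This is the axiom for seriality; its first-order frame correspondent is \forall x \exists y Rxy.
(a): holds.
(b): holds.
(c): fails — world m has no successor.
(d): holds.
Valid on: (a), (b), (d).

(a), (b), (d)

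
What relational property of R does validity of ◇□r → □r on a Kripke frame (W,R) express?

The Euclidean property

Equivalently (dual form): ◇r → □◇r.
Suppose ◇r→□◇r is valid. Take Rxy, Rxz and set V(r)={y}. Then ◇r at x, so □◇r at x, so ◇r at z, so some w with Rzw has r; w=y, i.e. Rzy. By symmetry of the argument, Ryz.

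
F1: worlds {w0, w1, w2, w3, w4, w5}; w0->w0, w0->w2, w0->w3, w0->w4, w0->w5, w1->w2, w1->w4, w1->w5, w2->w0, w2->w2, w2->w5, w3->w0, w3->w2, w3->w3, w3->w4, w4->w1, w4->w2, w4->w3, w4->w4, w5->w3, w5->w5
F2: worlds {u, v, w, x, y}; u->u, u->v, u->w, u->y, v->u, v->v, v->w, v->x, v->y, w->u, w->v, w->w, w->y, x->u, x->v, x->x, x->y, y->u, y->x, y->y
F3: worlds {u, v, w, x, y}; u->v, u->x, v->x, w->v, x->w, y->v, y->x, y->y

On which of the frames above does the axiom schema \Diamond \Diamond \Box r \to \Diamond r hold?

F1, F2

The schema corresponds to a generalized confluence (Geach) condition: \forall x \forall y (x R^2 y \to \exists w (yRw \wedge xRw)).
F1: holds.
F2: holds.
F3: fails — uR²x but no t with xRt and uRt.
Valid on: F1, F2.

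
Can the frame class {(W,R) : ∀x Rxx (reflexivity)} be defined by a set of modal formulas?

The condition is reflexivity. A defining modal formula is □q → q.
Suppose □q→q is valid. At any x set V(q)={w : Rxw}. Then □q holds at x, so q holds at x, i.e. Rxx.

Yes — defined by □q → q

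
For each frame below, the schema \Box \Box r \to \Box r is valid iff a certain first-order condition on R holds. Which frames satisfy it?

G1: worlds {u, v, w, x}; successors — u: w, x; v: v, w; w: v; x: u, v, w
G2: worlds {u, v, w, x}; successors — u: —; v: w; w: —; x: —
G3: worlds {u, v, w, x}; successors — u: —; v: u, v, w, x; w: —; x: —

Frame correspondent (Sahlqvist): \forall x \forall y (Rxy \to \exists z (Rxz \wedge Rzy)) — i.e. density.
G1: fails — Rxu but no z with Rxz and Rzu.
G2: fails — Rvw but no z with Rvz and Rzw.
G3: ✓.
Valid on: G3.

G3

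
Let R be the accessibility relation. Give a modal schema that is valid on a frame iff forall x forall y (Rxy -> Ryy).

□(□s → s)

This is shift-reflexivity; the standard corresponding axiom is T□: □(□s → s).
Suppose □(□s→s) is valid. Take Rxy and set V(s)={w : Ryw}. Then at y, □s holds; since □(□s→s) at x, □s→s at y, so s at y, i.e. Ryy.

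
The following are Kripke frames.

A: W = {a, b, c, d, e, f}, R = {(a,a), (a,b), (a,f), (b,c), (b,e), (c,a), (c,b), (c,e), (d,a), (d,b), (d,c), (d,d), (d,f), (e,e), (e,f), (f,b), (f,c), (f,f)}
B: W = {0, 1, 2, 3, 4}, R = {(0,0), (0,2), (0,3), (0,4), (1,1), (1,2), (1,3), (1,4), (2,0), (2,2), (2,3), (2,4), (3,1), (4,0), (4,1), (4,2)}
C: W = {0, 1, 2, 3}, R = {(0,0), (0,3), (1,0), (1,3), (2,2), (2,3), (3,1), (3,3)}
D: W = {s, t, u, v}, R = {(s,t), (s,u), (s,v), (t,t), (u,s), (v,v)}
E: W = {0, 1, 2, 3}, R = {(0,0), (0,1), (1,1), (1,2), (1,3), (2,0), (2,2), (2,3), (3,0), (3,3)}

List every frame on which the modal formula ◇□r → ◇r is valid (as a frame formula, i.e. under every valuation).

C, E

The schema corresponds to a generalized confluence (Geach) condition: ∀x ∀y (xRy → ∃w (yRw ∧ xRw)).
A: fails — aRb but no w with bRw and aRw.
B: fails — 0R3 but no w with 3Rw and 0Rw.
C: condition met.
D: fails — sRu but no w with uRw and sRw.
E: condition met.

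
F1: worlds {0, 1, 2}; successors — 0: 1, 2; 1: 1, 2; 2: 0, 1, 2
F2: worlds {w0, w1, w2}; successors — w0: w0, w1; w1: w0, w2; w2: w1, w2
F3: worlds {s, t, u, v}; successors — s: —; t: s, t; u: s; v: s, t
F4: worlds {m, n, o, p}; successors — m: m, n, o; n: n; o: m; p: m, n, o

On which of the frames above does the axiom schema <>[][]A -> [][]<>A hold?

F1, F2

This is the axiom for a generalized confluence (Geach) condition; its first-order frame correspondent is forall x forall y forall z ((xRy & x R^2 z) -> exists w (y R^2 w & zRw)).
F1: holds.
F2: holds.
F3: fails — tRs, tR²s but no w with sR²w and sRw.
F4: fails — mRn, mR²o but no w with nR²w and oRw.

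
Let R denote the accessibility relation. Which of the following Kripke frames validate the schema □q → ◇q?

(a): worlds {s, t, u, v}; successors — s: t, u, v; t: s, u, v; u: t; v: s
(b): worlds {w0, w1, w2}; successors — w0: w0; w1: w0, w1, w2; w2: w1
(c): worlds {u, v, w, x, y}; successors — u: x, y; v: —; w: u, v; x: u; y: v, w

The schema corresponds to seriality: ∀x ∃y Rxy.
(a): satisfies the condition.
(b): satisfies the condition.
(c): fails — world v has no successor.

(a), (b)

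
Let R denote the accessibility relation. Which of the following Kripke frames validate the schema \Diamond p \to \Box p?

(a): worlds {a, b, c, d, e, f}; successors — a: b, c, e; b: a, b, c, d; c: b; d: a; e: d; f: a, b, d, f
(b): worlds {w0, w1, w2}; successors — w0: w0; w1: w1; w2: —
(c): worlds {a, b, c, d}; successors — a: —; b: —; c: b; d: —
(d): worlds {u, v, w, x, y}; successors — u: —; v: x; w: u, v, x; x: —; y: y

The schema corresponds to partial functionality: \forall x \forall y \forall z (Rxy \wedge Rxz \to y = z).
(a): fails — a sees both b and c.
(b): satisfies the condition.
(c): satisfies the condition.
(d): fails — w sees both u and v.

(b), (c)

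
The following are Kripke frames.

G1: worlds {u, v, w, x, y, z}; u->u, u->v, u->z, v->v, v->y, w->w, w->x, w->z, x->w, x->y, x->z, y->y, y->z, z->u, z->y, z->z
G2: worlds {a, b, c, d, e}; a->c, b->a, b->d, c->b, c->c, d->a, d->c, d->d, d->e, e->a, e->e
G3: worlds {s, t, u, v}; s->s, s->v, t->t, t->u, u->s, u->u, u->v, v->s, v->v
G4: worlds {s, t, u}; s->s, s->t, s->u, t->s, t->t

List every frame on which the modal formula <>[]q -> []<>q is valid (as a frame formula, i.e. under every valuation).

G1, G3

The schema corresponds to convergence: forall x forall y forall z (Rxy & Rxz -> exists w (Ryw & Rzw)).
G1: condition met.
G2: fails — Rcc and Rcb but c and b have no common successor.
G3: condition met.
G4: fails — Rsu and Rsu but u and u have no common successor.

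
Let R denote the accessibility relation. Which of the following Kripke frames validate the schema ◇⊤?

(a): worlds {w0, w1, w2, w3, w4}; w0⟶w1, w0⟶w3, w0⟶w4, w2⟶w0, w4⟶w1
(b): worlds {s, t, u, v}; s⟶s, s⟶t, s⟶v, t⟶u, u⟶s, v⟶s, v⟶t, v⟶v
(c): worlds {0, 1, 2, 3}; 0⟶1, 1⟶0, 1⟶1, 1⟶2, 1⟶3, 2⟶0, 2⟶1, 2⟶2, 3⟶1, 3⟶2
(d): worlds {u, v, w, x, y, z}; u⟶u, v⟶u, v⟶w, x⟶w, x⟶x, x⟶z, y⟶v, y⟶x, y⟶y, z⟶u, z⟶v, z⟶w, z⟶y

This is the axiom for seriality; its first-order frame correspondent is ∀x ∃y Rxy.
(a): fails — world w1 has no successor.
(b): holds.
(c): holds.
(d): fails — world w has no successor.
Valid on: (b), (c).

(b), (c)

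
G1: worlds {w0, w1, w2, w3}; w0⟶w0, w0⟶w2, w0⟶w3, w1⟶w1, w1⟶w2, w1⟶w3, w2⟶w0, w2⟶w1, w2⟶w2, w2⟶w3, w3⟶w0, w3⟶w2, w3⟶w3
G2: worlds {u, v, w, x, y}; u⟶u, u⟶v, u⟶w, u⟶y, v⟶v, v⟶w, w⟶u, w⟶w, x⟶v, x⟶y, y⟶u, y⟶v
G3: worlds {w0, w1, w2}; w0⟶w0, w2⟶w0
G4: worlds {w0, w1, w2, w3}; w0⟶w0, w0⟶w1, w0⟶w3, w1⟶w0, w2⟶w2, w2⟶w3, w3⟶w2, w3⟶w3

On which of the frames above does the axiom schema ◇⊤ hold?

G1, G2, G4

The schema corresponds to seriality: ∀x ∃y Rxy.
G1: ✓.
G2: ✓.
G3: fails — world w1 has no successor.
G4: ✓.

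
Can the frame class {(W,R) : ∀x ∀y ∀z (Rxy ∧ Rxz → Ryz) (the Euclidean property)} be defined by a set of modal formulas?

The condition is the Euclidean property. A defining modal formula is ◇p → □◇p.
Suppose ◇p→□◇p is valid. Take Rxy, Rxz and set V(p)={y}. Then ◇p at x, so □◇p at x, so ◇p at z, so some w with Rzw has p; w=y, i.e. Rzy. By symmetry of the argument, Ryz.

Definable; ◇p → □◇p defines it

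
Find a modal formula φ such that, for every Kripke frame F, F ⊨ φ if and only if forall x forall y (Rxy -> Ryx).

q → □◇q

This is symmetry; the standard corresponding axiom is B: q → □◇q.
Suppose q→□◇q is valid. Take Rxy and set V(q)={x}. Then q at x, so □◇q at x, so ◇q at y, so some z with Ryz has q; z=x, i.e. Ryx.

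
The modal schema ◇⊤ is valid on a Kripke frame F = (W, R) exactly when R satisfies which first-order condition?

This is a form of the D axiom.
Its frame correspondent is seriality — ∀x ∃y Rxy.

Seriality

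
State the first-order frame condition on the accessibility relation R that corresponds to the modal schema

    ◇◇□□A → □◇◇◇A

This is a Sahlqvist (Geach-type) schema ◇^2□^2A → □^1◇^3A.
Minimal-valuation argument: fix x; take any y with xR^2y and any z with xR^1z. Set V(A) to the set of worlds R-reachable from y in exactly 2 steps. Then □^2A holds at y, so the antecedent holds at x; validity forces ◇^3A at z, giving a w with zR^3w and yR^2w.
First-order correspondent: ∀x ∀y ∀z ((xR²y ∧ xRz) → ∃w (yR²w ∧ zR³w)).

∀x ∀y ∀z ((xR²y ∧ xRz) → ∃w (yR²w ∧ zR³w))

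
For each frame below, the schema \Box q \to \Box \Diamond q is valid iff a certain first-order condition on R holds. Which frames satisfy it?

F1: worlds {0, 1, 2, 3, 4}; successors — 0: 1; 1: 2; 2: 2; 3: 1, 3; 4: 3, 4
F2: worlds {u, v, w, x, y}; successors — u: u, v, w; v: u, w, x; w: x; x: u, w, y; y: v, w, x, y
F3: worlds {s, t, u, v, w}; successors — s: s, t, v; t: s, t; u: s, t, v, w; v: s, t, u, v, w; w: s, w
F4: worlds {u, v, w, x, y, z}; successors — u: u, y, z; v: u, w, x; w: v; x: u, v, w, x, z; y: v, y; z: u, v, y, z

F3

This is the axiom for a generalized confluence (Geach) condition; its first-order frame correspondent is \forall x \forall z (xRz \to \exists w (xRw \wedge zRw)).
F1: fails — 0R1 but no w with 0Rw and 1Rw.
F2: fails — uRw but no t with uRt and wRt.
F3: condition met.
F4: fails — vRw but no t with vRt and wRt.
Valid on: F3.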